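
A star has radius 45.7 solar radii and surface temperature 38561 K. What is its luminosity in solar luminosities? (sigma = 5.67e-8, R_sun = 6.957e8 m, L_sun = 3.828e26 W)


R = 45.7 * 6.957e8 m = 3.179349e+10 m. L = 4*pi*R^2*sigma*T^4 = 4*pi*(3.179349e+10)^2 * 5.67e-8 * 38561^4 = 1.592437813e+33 W. L/L_sun = 1.592437813e+33 / 3.828e26 = 4.160e+06

4.160e+06 L_sun


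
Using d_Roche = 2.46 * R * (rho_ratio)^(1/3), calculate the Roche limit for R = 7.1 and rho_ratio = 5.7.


d_Roche = 2.46 * 7.1 * 5.7^(1/3) = 31.1998

31.1998


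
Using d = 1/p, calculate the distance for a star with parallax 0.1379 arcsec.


d = 1/p = 1/0.1379 = 7.2516

7.2516 pc


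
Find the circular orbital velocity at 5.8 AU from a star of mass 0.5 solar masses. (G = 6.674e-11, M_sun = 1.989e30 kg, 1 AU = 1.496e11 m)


v = sqrt(GM/r) = sqrt(6.674e-11 * 9.945e+29 / 8.677e+11) = 8746.1254

8746.1254 m/s


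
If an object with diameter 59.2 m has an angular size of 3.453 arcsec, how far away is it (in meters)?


D = size / theta_rad, theta_rad = 3.453 * pi/(180*3600) = 1.674e-05, D = 3.536e+06

3.536e+06 m


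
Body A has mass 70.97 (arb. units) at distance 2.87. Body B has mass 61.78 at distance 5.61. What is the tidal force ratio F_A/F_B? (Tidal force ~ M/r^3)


Ratio = (M1/r1^3) / (M2/r2^3) = (70.97/2.87^3) / (61.78/5.61^3) = 8.5797

8.5797


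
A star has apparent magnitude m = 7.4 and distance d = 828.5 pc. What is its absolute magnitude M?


M = m - 5*log10(d) + 5 = 7.4 - 5*log10(828.5) + 5 = -2.1915

-2.1915


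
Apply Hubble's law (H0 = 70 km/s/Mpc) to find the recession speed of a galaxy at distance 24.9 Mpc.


v = H0 * d = 70 * 24.9 = 1743.0

1743.0 km/s


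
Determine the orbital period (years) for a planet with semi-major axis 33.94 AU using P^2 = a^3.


P = a^(3/2) = 33.94^1.5 = 197.7278

197.7278 years


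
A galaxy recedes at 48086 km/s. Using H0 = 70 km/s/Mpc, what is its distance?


d = v / H0 = 48086 / 70 = 686.9429

686.9429 Mpc


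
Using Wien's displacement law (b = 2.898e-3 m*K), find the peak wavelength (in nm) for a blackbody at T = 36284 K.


lam_max = b / T = 2.898e-3 / 36284 = 7.987e-08 m = 79.8699 nm

79.8699 nm


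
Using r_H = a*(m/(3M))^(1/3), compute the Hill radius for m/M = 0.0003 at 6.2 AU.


r_H = a * (m/3M)^(1/3) = 6.2 * (0.0003/3)^(1/3) = 0.2878

0.2878 AU


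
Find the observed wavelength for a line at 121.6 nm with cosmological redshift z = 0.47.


lam_obs = lam_emit * (1 + z) = 121.6 * (1 + 0.47) = 178.752

178.752 nm


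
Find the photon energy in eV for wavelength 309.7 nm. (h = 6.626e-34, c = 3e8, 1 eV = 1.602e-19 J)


E = hc/lambda = 6.626e-34 * 3e8 / 3.097e-07 = 6.418e-19 J = 4.0065 eV

4.0065 eV


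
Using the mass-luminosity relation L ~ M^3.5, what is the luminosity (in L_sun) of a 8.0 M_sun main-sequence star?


L/L_sun = (M/M_sun)^3.5 = 8.0^3.5 = 1448.1547

1448.1547 L_sun


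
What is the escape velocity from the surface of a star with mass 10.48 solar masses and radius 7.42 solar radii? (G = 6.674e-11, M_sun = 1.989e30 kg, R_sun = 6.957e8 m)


M = 10.48 * 1.989e30 kg = 2.084472e+31 kg; R = 7.42 * 6.957e8 m = 5.162094e+09 m. v_esc = sqrt(2GM/R) = sqrt(2 * 6.674e-11 * 2.084472e+31 / 5.162094e+09) = 734164.1566

734164.1566 m/s


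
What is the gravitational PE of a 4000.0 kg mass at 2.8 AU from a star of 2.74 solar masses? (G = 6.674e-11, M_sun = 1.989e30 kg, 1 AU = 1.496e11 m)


M = 2.74 * 1.989e30 kg = 5.44986e+30 kg; r = 2.8 AU * 1.496e11 m/AU = 4.1888e+11 m. U = -GM*m/r = -(6.674e-11 * 5.44986e+30 * 4000.0) / 4.1888e+11 = -3.473e+12

-3.473e+12 J


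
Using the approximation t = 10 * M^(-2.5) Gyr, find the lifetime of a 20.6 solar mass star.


t = 10 * M^(-2.5) = 10 * 20.6^(-2.5) = 0.0052

0.0052 Gyr


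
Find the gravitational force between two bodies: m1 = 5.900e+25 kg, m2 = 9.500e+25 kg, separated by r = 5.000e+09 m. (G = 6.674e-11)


F = G*m1*m2/r^2 = 6.674e-11 * 5.900e+25 * 9.500e+25 / (5.000e+09)^2 = 6.674e-11 * 5.605e+51 / 2.500e+19 = 1.496e+22

1.496e+22 N


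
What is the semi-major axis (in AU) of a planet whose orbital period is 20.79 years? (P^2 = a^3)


a = P^(2/3) = 20.79^(2/3) = 7.5608

7.5608 AU


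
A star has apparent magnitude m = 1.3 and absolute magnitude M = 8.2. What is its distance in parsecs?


d = 10^((m - M + 5)/5) = 10^((1.3 - 8.2 + 5)/5) = 0.4169

0.4169 pc


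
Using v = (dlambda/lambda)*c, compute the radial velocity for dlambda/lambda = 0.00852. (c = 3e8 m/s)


v = (dlambda/lambda) * c = 0.00852 * 3e8 = 2.556e+06

2.556e+06 m/s


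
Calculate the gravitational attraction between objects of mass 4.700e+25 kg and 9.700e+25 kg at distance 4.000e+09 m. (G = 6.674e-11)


F = G*m1*m2/r^2 = 6.674e-11 * 4.700e+25 * 9.700e+25 / (4.000e+09)^2 = 6.674e-11 * 4.559e+51 / 1.600e+19 = 1.902e+22

1.902e+22 N


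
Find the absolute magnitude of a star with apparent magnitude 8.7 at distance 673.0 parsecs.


M = m - 5*log10(d) + 5 = 8.7 - 5*log10(673.0) + 5 = -0.4401

-0.4401


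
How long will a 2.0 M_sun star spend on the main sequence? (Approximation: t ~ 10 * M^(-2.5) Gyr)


t = 10 * M^(-2.5) = 10 * 2.0^(-2.5) = 1.7678

1.7678 Gyr


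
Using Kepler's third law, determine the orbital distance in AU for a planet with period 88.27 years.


a = P^(2/3) = 88.27^(2/3) = 19.8248

19.8248 AU


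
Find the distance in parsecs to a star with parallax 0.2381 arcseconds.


d = 1/p = 1/0.2381 = 4.1999

4.1999 pc


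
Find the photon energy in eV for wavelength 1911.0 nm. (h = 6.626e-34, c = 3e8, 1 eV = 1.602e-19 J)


E = hc/lambda = 6.626e-34 * 3e8 / 1.911e-06 = 1.040e-19 J = 0.6493 eV

0.6493 eV


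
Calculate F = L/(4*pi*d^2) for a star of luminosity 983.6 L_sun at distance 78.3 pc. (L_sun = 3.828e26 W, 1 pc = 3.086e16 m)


F = L / (4*pi*d^2) = 3.765e+29 / (4*pi*(2.416e+18)^2) = 5.132e-09

5.132e-09 W/m^2


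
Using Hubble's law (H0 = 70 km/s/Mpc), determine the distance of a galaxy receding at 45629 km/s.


d = v / H0 = 45629 / 70 = 651.8429

651.8429 Mpc


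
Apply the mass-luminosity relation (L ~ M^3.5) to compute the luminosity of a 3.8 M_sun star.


L/L_sun = (M/M_sun)^3.5 = 3.8^3.5 = 106.9652

106.9652 L_sun


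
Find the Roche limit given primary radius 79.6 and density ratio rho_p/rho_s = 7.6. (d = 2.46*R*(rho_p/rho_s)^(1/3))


d_Roche = 2.46 * 79.6 * 7.6^(1/3) = 384.9929

384.9929


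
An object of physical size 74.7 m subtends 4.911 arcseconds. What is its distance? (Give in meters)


D = size / theta_rad, theta_rad = 4.911 * pi/(180*3600) = 2.381e-05, D = 3.137e+06

3.137e+06 m


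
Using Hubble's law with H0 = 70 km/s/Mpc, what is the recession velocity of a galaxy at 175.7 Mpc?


v = H0 * d = 70 * 175.7 = 12299.0

12299.0 km/s


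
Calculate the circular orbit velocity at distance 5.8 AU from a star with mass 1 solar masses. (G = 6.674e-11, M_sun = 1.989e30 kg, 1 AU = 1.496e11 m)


v = sqrt(GM/r) = sqrt(6.674e-11 * 1.989e+30 / 8.677e+11) = 12368.8892

12368.8892 m/s


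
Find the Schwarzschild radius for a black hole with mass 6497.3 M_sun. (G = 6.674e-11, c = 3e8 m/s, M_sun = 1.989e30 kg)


M = 6497.3 * 1.989e30 kg = 1.29231297e+34 kg. rs = 2GM/c^2 = 2 * 6.674e-11 * 1.29231297e+34 / (3e8)^2 = 1.917e+07

1.917e+07 m


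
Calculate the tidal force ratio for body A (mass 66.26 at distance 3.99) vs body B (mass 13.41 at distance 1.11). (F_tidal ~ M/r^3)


Ratio = (M1/r1^3) / (M2/r2^3) = (66.26/3.99^3) / (13.41/1.11^3) = 0.1064

0.1064


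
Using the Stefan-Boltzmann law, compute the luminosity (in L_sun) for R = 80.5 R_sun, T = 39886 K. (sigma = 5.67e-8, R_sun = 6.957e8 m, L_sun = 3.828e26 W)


R = 80.5 * 6.957e8 m = 5.600385e+10 m. L = 4*pi*R^2*sigma*T^4 = 4*pi*(5.600385e+10)^2 * 5.67e-8 * 39886^4 = 5.656016009e+33 W. L/L_sun = 5.656016009e+33 / 3.828e26 = 1.478e+07

1.478e+07 L_sun


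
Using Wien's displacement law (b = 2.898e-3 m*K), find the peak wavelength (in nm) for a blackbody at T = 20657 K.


lam_max = b / T = 2.898e-3 / 20657 = 1.403e-07 m = 140.2914 nm

140.2914 nm


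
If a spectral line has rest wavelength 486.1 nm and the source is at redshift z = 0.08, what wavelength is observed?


lam_obs = lam_emit * (1 + z) = 486.1 * (1 + 0.08) = 524.988

524.988 nm


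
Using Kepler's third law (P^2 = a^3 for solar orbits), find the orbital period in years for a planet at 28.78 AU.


P = a^(3/2) = 28.78^1.5 = 154.396

154.396 years


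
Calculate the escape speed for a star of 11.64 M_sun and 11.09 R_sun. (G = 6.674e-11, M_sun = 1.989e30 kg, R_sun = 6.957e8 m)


M = 11.64 * 1.989e30 kg = 2.315196e+31 kg; R = 11.09 * 6.957e8 m = 7.715313e+09 m. v_esc = sqrt(2GM/R) = sqrt(2 * 6.674e-11 * 2.315196e+31 / 7.715313e+09) = 632885.5878

632885.5878 m/s


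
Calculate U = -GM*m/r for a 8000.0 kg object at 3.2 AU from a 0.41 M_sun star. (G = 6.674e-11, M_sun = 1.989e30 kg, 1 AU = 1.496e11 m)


M = 0.41 * 1.989e30 kg = 8.1549e+29 kg; r = 3.2 AU * 1.496e11 m/AU = 4.7872e+11 m. U = -GM*m/r = -(6.674e-11 * 8.1549e+29 * 8000.0) / 4.7872e+11 = -9.095e+11

-9.095e+11 J


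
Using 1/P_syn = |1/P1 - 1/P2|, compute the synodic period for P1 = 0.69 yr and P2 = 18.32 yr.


1/P_syn = |1/P1 - 1/P2| = |1/0.69 - 1/18.32| => P_syn = 0.717

0.717 years


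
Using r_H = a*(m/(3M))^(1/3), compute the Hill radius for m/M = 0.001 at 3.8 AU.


r_H = a * (m/3M)^(1/3) = 3.8 * (0.001/3)^(1/3) = 0.2635

0.2635 AU


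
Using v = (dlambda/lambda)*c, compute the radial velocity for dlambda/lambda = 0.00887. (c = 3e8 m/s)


v = (dlambda/lambda) * c = 0.00887 * 3e8 = 2.661e+06

2.661e+06 m/s


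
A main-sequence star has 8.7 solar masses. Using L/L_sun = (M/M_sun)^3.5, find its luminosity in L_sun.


L/L_sun = (M/M_sun)^3.5 = 8.7^3.5 = 1942.3048

1942.3048 L_sun


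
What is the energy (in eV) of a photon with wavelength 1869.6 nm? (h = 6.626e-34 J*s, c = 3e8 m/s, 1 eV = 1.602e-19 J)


E = hc/lambda = 6.626e-34 * 3e8 / 1.870e-06 = 1.063e-19 J = 0.6637 eV

0.6637 eV


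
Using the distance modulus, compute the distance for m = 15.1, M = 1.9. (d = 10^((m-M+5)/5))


d = 10^((m - M + 5)/5) = 10^((15.1 - 1.9 + 5)/5) = 4365.1583

4365.1583 pc


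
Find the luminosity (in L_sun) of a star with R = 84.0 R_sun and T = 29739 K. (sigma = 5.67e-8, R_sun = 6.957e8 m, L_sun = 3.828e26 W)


R = 84.0 * 6.957e8 m = 5.84388e+10 m. L = 4*pi*R^2*sigma*T^4 = 4*pi*(5.84388e+10)^2 * 5.67e-8 * 29739^4 = 1.903272381e+33 W. L/L_sun = 1.903272381e+33 / 3.828e26 = 4.972e+06

4.972e+06 L_sun


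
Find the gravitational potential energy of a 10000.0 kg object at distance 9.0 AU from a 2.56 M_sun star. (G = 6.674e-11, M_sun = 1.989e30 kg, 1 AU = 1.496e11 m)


M = 2.56 * 1.989e30 kg = 5.09184e+30 kg; r = 9.0 AU * 1.496e11 m/AU = 1.3464e+12 m. U = -GM*m/r = -(6.674e-11 * 5.09184e+30 * 10000.0) / 1.3464e+12 = -2.524e+12

-2.524e+12 J


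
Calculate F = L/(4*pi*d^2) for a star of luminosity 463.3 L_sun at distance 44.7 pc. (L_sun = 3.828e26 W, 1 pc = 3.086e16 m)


F = L / (4*pi*d^2) = 1.774e+29 / (4*pi*(1.379e+18)^2) = 7.417e-09

7.417e-09 W/m^2


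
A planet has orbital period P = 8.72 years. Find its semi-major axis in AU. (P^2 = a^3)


a = P^(2/3) = 8.72^(2/3) = 4.2365

4.2365 AU


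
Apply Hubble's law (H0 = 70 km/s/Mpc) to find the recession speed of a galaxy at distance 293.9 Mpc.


v = H0 * d = 70 * 293.9 = 20573.0

20573.0 km/s


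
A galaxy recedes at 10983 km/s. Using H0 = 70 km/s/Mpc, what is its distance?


d = v / H0 = 10983 / 70 = 156.9

156.9 Mpc


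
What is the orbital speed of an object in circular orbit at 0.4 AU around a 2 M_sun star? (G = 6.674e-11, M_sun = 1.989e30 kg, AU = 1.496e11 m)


v = sqrt(GM/r) = sqrt(6.674e-11 * 3.978e+30 / 5.984e+10) = 66608.5068

66608.5068 m/s


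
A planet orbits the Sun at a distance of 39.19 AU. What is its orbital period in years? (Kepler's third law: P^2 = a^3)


P = a^(3/2) = 39.19^1.5 = 245.3369

245.3369 years


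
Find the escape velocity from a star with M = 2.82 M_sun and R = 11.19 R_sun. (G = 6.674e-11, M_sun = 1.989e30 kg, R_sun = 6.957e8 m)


M = 2.82 * 1.989e30 kg = 5.60898e+30 kg; R = 11.19 * 6.957e8 m = 7.784883e+09 m. v_esc = sqrt(2GM/R) = sqrt(2 * 6.674e-11 * 5.60898e+30 / 7.784883e+09) = 310115.8759

310115.8759 m/s


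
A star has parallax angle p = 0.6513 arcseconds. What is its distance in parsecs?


d = 1/p = 1/0.6513 = 1.5354

1.5354 pc


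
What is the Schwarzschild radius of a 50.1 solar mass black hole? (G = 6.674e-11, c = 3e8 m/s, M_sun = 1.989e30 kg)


M = 50.1 * 1.989e30 kg = 9.96489e+31 kg. rs = 2GM/c^2 = 2 * 6.674e-11 * 9.96489e+31 / (3e8)^2 = 147790.3908

147790.3908 m


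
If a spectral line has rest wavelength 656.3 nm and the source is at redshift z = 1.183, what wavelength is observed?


lam_obs = lam_emit * (1 + z) = 656.3 * (1 + 1.183) = 1432.7029

1432.7029 nm


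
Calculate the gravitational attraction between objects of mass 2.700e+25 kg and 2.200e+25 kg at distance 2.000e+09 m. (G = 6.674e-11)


F = G*m1*m2/r^2 = 6.674e-11 * 2.700e+25 * 2.200e+25 / (2.000e+09)^2 = 6.674e-11 * 5.940e+50 / 4.000e+18 = 9.911e+21

9.911e+21 N


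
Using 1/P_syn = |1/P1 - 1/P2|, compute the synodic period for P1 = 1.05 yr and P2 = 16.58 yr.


1/P_syn = |1/P1 - 1/P2| = |1/1.05 - 1/16.58| => P_syn = 1.121

1.121 years


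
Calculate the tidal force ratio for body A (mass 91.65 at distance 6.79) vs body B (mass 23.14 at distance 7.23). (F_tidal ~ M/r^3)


Ratio = (M1/r1^3) / (M2/r2^3) = (91.65/6.79^3) / (23.14/7.23^3) = 4.7816

4.7816


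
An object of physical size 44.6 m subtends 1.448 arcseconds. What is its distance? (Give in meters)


D = size / theta_rad, theta_rad = 1.448 * pi/(180*3600) = 7.020e-06, D = 6.353e+06

6.353e+06 m


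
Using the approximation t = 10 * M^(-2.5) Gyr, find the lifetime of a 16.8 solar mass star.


t = 10 * M^(-2.5) = 10 * 16.8^(-2.5) = 0.0086

0.0086 Gyr


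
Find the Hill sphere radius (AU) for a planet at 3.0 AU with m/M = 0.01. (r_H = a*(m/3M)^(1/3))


r_H = a * (m/3M)^(1/3) = 3.0 * (0.01/3)^(1/3) = 0.4481

0.4481 AU


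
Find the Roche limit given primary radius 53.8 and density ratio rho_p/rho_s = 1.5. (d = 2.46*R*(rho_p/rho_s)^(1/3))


d_Roche = 2.46 * 53.8 * 1.5^(1/3) = 151.5006

151.5006


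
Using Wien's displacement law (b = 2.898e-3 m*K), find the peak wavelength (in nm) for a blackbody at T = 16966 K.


lam_max = b / T = 2.898e-3 / 16966 = 1.708e-07 m = 170.8122 nm

170.8122 nm


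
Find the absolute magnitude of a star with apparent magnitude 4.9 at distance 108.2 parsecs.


M = m - 5*log10(d) + 5 = 4.9 - 5*log10(108.2) + 5 = -0.2711

-0.2711


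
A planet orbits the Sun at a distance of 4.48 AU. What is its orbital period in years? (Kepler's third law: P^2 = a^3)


P = a^(3/2) = 4.48^1.5 = 9.4824

9.4824 years


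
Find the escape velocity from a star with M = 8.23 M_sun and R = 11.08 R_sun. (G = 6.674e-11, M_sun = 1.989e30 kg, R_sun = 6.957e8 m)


M = 8.23 * 1.989e30 kg = 1.636947e+31 kg; R = 11.08 * 6.957e8 m = 7.708356e+09 m. v_esc = sqrt(2GM/R) = sqrt(2 * 6.674e-11 * 1.636947e+31 / 7.708356e+09) = 532407.9432

532407.9432 m/s


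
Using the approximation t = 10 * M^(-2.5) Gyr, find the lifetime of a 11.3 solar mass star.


t = 10 * M^(-2.5) = 10 * 11.3^(-2.5) = 0.0233

0.0233 Gyr


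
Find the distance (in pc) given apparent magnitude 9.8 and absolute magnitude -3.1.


d = 10^((m - M + 5)/5) = 10^((9.8 - -3.1 + 5)/5) = 3801.894

3801.894 pc


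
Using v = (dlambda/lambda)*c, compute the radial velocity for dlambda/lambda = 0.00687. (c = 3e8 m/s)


v = (dlambda/lambda) * c = 0.00687 * 3e8 = 2.061e+06

2.061e+06 m/s


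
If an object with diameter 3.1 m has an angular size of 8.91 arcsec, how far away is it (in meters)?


D = size / theta_rad, theta_rad = 8.91 * pi/(180*3600) = 4.320e-05, D = 71764.4107

71764.4107 m


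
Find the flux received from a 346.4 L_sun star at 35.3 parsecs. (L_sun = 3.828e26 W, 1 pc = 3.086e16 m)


F = L / (4*pi*d^2) = 1.326e+29 / (4*pi*(1.089e+18)^2) = 8.892e-09

8.892e-09 W/m^2


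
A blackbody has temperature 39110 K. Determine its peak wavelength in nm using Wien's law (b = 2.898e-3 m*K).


lam_max = b / T = 2.898e-3 / 39110 = 7.410e-08 m = 74.0987 nm

74.0987 nm


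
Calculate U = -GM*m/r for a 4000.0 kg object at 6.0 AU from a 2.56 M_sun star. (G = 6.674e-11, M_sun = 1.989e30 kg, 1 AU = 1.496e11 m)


M = 2.56 * 1.989e30 kg = 5.09184e+30 kg; r = 6.0 AU * 1.496e11 m/AU = 8.976e+11 m. U = -GM*m/r = -(6.674e-11 * 5.09184e+30 * 4000.0) / 8.976e+11 = -1.514e+12

-1.514e+12 J


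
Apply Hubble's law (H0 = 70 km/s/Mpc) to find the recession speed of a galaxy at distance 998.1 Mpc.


v = H0 * d = 70 * 998.1 = 69867.0

69867.0 km/s


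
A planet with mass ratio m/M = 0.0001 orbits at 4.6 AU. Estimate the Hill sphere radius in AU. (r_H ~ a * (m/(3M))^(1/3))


r_H = a * (m/3M)^(1/3) = 4.6 * (0.0001/3)^(1/3) = 0.148

0.148 AU


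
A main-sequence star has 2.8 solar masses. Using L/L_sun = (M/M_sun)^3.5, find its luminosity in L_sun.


L/L_sun = (M/M_sun)^3.5 = 2.8^3.5 = 36.7327

36.7327 L_sun


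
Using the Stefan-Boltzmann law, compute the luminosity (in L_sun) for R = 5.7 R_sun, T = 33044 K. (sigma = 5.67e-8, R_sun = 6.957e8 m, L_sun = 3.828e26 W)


R = 5.7 * 6.957e8 m = 3.96549e+09 m. L = 4*pi*R^2*sigma*T^4 = 4*pi*(3.96549e+09)^2 * 5.67e-8 * 33044^4 = 1.335848155e+31 W. L/L_sun = 1.335848155e+31 / 3.828e26 = 34896.7648

34896.7648 L_sun


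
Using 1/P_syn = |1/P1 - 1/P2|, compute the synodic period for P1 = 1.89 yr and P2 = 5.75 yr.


1/P_syn = |1/P1 - 1/P2| = |1/1.89 - 1/5.75| => P_syn = 2.8154

2.8154 years


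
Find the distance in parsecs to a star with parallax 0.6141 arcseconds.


d = 1/p = 1/0.6141 = 1.6284

1.6284 pc


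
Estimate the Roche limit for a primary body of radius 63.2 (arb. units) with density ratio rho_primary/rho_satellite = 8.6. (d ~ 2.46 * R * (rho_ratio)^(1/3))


d_Roche = 2.46 * 63.2 * 8.6^(1/3) = 318.531

318.531


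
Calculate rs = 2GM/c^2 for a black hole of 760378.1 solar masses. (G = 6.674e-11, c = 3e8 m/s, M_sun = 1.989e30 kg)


M = 760378.1 * 1.989e30 kg = 1.512392041e+36 kg. rs = 2GM/c^2 = 2 * 6.674e-11 * 1.512392041e+36 / (3e8)^2 = 2.243e+09

2.243e+09 m


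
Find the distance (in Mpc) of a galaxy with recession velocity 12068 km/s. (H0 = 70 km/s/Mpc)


d = v / H0 = 12068 / 70 = 172.4

172.4 Mpc


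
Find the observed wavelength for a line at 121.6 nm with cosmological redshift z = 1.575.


lam_obs = lam_emit * (1 + z) = 121.6 * (1 + 1.575) = 313.12

313.12 nm


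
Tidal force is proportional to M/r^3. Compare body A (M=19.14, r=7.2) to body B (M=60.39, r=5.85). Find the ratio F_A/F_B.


Ratio = (M1/r1^3) / (M2/r2^3) = (19.14/7.2^3) / (60.39/5.85^3) = 0.17

0.17


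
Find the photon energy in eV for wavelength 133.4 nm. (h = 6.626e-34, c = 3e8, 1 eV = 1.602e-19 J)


E = hc/lambda = 6.626e-34 * 3e8 / 1.334e-07 = 1.490e-18 J = 9.3015 eV

9.3015 eV


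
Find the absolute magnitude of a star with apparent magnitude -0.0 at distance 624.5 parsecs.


M = m - 5*log10(d) + 5 = -0.0 - 5*log10(624.5) + 5 = -8.9777

-8.9777


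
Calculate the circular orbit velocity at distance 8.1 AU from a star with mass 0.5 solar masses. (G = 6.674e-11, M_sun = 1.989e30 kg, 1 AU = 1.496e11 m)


v = sqrt(GM/r) = sqrt(6.674e-11 * 9.945e+29 / 1.212e+12) = 7400.9452

7400.9452 m/s


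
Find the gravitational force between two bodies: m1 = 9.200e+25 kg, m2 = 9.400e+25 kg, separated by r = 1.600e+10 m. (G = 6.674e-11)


F = G*m1*m2/r^2 = 6.674e-11 * 9.200e+25 * 9.400e+25 / (1.600e+10)^2 = 6.674e-11 * 8.648e+51 / 2.560e+20 = 2.255e+21

2.255e+21 N


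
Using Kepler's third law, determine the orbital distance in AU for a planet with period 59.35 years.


a = P^(2/3) = 59.35^(2/3) = 15.2153

15.2153 AU


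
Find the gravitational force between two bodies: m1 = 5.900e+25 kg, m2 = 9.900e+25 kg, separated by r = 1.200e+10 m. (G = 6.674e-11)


F = G*m1*m2/r^2 = 6.674e-11 * 5.900e+25 * 9.900e+25 / (1.200e+10)^2 = 6.674e-11 * 5.841e+51 / 1.440e+20 = 2.707e+21

2.707e+21 N


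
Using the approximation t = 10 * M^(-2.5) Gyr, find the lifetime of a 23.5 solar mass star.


t = 10 * M^(-2.5) = 10 * 23.5^(-2.5) = 0.0037

0.0037 Gyr


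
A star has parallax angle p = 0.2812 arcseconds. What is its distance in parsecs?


d = 1/p = 1/0.2812 = 3.5562

3.5562 pc


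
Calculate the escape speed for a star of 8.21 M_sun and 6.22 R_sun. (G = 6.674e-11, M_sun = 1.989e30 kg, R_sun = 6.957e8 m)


M = 8.21 * 1.989e30 kg = 1.632969e+31 kg; R = 6.22 * 6.957e8 m = 4.327254e+09 m. v_esc = sqrt(2GM/R) = sqrt(2 * 6.674e-11 * 1.632969e+31 / 4.327254e+09) = 709726.261

709726.261 m/s


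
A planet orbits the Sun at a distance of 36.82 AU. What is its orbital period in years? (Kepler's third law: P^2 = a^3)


P = a^(3/2) = 36.82^1.5 = 223.4219

223.4219 years


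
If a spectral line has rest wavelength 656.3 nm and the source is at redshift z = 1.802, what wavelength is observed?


lam_obs = lam_emit * (1 + z) = 656.3 * (1 + 1.802) = 1838.9526

1838.9526 nm


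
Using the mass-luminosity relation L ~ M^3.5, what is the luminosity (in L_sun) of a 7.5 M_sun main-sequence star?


L/L_sun = (M/M_sun)^3.5 = 7.5^3.5 = 1155.3523

1155.3523 L_sun


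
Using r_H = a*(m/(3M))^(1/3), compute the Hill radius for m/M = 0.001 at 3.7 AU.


r_H = a * (m/3M)^(1/3) = 3.7 * (0.001/3)^(1/3) = 0.2565

0.2565 AU


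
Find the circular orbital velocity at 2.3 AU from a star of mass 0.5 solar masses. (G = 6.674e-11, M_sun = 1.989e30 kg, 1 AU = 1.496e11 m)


v = sqrt(GM/r) = sqrt(6.674e-11 * 9.945e+29 / 3.441e+11) = 13888.8338

13888.8338 m/s


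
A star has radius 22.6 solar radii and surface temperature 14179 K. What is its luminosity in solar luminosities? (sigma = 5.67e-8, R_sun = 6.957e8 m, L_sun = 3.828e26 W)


R = 22.6 * 6.957e8 m = 1.572282e+10 m. L = 4*pi*R^2*sigma*T^4 = 4*pi*(1.572282e+10)^2 * 5.67e-8 * 14179^4 = 7.11928236e+30 W. L/L_sun = 7.11928236e+30 / 3.828e26 = 18597.9163

18597.9163 L_sun


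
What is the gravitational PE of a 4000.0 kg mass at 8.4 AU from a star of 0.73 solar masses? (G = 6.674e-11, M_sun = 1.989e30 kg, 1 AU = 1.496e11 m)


M = 0.73 * 1.989e30 kg = 1.45197e+30 kg; r = 8.4 AU * 1.496e11 m/AU = 1.25664e+12 m. U = -GM*m/r = -(6.674e-11 * 1.45197e+30 * 4000.0) / 1.25664e+12 = -3.085e+11

-3.085e+11 J


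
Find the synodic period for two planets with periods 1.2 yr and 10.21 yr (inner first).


1/P_syn = |1/P1 - 1/P2| = |1/1.2 - 1/10.21| => P_syn = 1.3598

1.3598 years


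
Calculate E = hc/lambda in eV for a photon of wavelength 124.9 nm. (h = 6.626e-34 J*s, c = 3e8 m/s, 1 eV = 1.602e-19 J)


E = hc/lambda = 6.626e-34 * 3e8 / 1.249e-07 = 1.592e-18 J = 9.9345 eV

9.9345 eV


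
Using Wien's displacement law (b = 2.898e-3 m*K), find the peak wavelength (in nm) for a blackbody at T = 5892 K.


lam_max = b / T = 2.898e-3 / 5892 = 4.919e-07 m = 491.8534 nm

491.8534 nm


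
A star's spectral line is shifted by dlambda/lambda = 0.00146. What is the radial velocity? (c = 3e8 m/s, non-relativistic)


v = (dlambda/lambda) * c = 0.00146 * 3e8 = 438000.0

438000.0 m/s


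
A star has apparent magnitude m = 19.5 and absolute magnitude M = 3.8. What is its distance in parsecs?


d = 10^((m - M + 5)/5) = 10^((19.5 - 3.8 + 5)/5) = 13803.8426

13803.8426 pc


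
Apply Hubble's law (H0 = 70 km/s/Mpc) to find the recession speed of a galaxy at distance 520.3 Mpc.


v = H0 * d = 70 * 520.3 = 36421.0

36421.0 km/s


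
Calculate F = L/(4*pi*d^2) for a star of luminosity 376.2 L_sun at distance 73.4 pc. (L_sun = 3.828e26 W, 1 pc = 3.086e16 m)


F = L / (4*pi*d^2) = 1.440e+29 / (4*pi*(2.265e+18)^2) = 2.234e-09

2.234e-09 W/m^2


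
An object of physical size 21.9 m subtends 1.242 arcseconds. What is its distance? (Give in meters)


D = size / theta_rad, theta_rad = 1.242 * pi/(180*3600) = 6.021e-06, D = 3.637e+06

3.637e+06 m


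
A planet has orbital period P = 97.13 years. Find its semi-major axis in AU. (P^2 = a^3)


a = P^(2/3) = 97.13^(2/3) = 21.1301

21.1301 AU


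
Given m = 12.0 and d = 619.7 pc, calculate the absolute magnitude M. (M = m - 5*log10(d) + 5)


M = m - 5*log10(d) + 5 = 12.0 - 5*log10(619.7) + 5 = 3.0391

3.0391


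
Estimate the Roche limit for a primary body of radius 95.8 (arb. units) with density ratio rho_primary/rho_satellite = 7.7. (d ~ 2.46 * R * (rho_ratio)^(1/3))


d_Roche = 2.46 * 95.8 * 7.7^(1/3) = 465.3691

465.3691


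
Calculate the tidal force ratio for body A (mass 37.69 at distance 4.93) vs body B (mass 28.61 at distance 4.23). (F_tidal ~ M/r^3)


Ratio = (M1/r1^3) / (M2/r2^3) = (37.69/4.93^3) / (28.61/4.23^3) = 0.8321

0.8321


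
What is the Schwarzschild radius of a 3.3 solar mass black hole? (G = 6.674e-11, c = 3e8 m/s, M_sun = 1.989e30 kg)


M = 3.3 * 1.989e30 kg = 6.5637e+30 kg. rs = 2GM/c^2 = 2 * 6.674e-11 * 6.5637e+30 / (3e8)^2 = 9734.6964

9734.6964 m


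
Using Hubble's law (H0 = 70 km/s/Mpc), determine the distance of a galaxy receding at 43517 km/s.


d = v / H0 = 43517 / 70 = 621.6714

621.6714 Mpc


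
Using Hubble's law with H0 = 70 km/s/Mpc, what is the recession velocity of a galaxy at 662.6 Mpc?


v = H0 * d = 70 * 662.6 = 46382.0

46382.0 km/s


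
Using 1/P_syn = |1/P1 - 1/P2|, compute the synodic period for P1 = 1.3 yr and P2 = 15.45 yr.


1/P_syn = |1/P1 - 1/P2| = |1/1.3 - 1/15.45| => P_syn = 1.4194

1.4194 years


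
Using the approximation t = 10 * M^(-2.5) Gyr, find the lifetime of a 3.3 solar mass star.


t = 10 * M^(-2.5) = 10 * 3.3^(-2.5) = 0.5055

0.5055 Gyr


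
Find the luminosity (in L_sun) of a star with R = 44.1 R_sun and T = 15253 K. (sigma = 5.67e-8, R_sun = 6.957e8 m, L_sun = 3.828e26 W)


R = 44.1 * 6.957e8 m = 3.068037e+10 m. L = 4*pi*R^2*sigma*T^4 = 4*pi*(3.068037e+10)^2 * 5.67e-8 * 15253^4 = 3.630238762e+31 W. L/L_sun = 3.630238762e+31 / 3.828e26 = 94833.8234

94833.8234 L_sun


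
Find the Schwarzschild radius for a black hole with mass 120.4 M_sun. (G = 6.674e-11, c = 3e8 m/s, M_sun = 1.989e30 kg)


M = 120.4 * 1.989e30 kg = 2.394756e+32 kg. rs = 2GM/c^2 = 2 * 6.674e-11 * 2.394756e+32 / (3e8)^2 = 355168.9232

355168.9232 m


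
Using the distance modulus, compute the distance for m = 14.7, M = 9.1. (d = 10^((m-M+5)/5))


d = 10^((m - M + 5)/5) = 10^((14.7 - 9.1 + 5)/5) = 131.8257

131.8257 pc


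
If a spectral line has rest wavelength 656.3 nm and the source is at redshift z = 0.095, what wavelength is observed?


lam_obs = lam_emit * (1 + z) = 656.3 * (1 + 0.095) = 718.6485

718.6485 nm


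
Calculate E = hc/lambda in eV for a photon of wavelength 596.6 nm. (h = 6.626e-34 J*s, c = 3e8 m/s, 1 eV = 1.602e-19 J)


E = hc/lambda = 6.626e-34 * 3e8 / 5.966e-07 = 3.332e-19 J = 2.0798 eV

2.0798 eV


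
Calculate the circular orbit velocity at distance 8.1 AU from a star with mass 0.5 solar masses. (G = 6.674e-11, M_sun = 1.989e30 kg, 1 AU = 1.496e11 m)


v = sqrt(GM/r) = sqrt(6.674e-11 * 9.945e+29 / 1.212e+12) = 7400.9452

7400.9452 m/s


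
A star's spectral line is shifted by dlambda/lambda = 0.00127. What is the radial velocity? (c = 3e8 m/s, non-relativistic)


v = (dlambda/lambda) * c = 0.00127 * 3e8 = 381000.0

381000.0 m/s


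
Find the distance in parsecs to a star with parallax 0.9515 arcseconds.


d = 1/p = 1/0.9515 = 1.051

1.051 pc


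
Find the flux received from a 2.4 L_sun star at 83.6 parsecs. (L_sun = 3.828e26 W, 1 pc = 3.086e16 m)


F = L / (4*pi*d^2) = 9.187e+26 / (4*pi*(2.580e+18)^2) = 1.098e-11

1.098e-11 W/m^2


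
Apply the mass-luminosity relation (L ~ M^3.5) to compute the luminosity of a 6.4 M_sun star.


L/L_sun = (M/M_sun)^3.5 = 6.4^3.5 = 663.1777

663.1777 L_sun


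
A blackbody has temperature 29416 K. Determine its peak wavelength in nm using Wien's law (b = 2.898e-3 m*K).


lam_max = b / T = 2.898e-3 / 29416 = 9.852e-08 m = 98.5178 nm

98.5178 nm


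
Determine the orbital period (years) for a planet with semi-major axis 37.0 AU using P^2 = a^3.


P = a^(3/2) = 37.0^1.5 = 225.0622

225.0622 years


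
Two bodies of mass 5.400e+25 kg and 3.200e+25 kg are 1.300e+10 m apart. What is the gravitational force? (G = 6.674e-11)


F = G*m1*m2/r^2 = 6.674e-11 * 5.400e+25 * 3.200e+25 / (1.300e+10)^2 = 6.674e-11 * 1.728e+51 / 1.690e+20 = 6.824e+20

6.824e+20 N


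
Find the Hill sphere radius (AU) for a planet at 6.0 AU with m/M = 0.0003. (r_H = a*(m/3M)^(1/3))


r_H = a * (m/3M)^(1/3) = 6.0 * (0.0003/3)^(1/3) = 0.2785

0.2785 AU


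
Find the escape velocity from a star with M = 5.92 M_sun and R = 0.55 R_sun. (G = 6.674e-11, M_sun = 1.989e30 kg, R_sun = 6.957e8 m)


M = 5.92 * 1.989e30 kg = 1.177488e+31 kg; R = 0.55 * 6.957e8 m = 3.82635e+08 m. v_esc = sqrt(2GM/R) = sqrt(2 * 6.674e-11 * 1.177488e+31 / 3.82635e+08) = 2.027e+06

2.027e+06 m/s


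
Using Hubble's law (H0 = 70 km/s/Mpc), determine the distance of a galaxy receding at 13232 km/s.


d = v / H0 = 13232 / 70 = 189.0286

189.0286 Mpc


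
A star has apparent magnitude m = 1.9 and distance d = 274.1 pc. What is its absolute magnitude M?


M = m - 5*log10(d) + 5 = 1.9 - 5*log10(274.1) + 5 = -5.2895

-5.2895


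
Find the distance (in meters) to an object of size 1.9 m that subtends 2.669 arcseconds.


D = size / theta_rad, theta_rad = 2.669 * pi/(180*3600) = 1.294e-05, D = 146835.1937

146835.1937 m


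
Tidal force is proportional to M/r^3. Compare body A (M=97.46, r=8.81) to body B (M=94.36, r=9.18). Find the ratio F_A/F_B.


Ratio = (M1/r1^3) / (M2/r2^3) = (97.46/8.81^3) / (94.36/9.18^3) = 1.1685

1.1685


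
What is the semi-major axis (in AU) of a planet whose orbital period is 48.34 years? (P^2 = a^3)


a = P^(2/3) = 48.34^(2/3) = 13.27

13.27 AU


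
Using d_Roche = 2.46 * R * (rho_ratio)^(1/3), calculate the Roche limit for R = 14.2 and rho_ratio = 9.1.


d_Roche = 2.46 * 14.2 * 9.1^(1/3) = 72.9296

72.9296


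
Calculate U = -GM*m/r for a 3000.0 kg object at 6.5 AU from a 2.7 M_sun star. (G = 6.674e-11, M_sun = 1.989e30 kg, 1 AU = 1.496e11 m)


M = 2.7 * 1.989e30 kg = 5.3703e+30 kg; r = 6.5 AU * 1.496e11 m/AU = 9.724e+11 m. U = -GM*m/r = -(6.674e-11 * 5.3703e+30 * 3000.0) / 9.724e+11 = -1.106e+12

-1.106e+12 J


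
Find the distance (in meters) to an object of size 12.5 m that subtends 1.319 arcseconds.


D = size / theta_rad, theta_rad = 1.319 * pi/(180*3600) = 6.395e-06, D = 1.955e+06

1.955e+06 m


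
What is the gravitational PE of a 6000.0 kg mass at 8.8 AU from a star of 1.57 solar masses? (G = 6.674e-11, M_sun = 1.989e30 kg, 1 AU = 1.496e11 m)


M = 1.57 * 1.989e30 kg = 3.12273e+30 kg; r = 8.8 AU * 1.496e11 m/AU = 1.31648e+12 m. U = -GM*m/r = -(6.674e-11 * 3.12273e+30 * 6000.0) / 1.31648e+12 = -9.499e+11

-9.499e+11 J


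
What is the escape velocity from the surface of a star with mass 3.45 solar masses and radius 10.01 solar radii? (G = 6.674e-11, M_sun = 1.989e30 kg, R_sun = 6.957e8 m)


M = 3.45 * 1.989e30 kg = 6.86205e+30 kg; R = 10.01 * 6.957e8 m = 6.963957e+09 m. v_esc = sqrt(2GM/R) = sqrt(2 * 6.674e-11 * 6.86205e+30 / 6.963957e+09) = 362666.1297

362666.1297 m/s


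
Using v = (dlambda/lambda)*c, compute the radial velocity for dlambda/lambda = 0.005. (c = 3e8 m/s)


v = (dlambda/lambda) * c = 0.005 * 3e8 = 1.500e+06

1.500e+06 m/s


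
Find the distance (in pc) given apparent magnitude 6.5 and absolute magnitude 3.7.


d = 10^((m - M + 5)/5) = 10^((6.5 - 3.7 + 5)/5) = 36.3078

36.3078 pc


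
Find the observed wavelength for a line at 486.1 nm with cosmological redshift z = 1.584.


lam_obs = lam_emit * (1 + z) = 486.1 * (1 + 1.584) = 1256.0824

1256.0824 nm


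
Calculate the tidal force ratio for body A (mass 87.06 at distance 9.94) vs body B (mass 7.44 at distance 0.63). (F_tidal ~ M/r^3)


Ratio = (M1/r1^3) / (M2/r2^3) = (87.06/9.94^3) / (7.44/0.63^3) = 0.003

0.003


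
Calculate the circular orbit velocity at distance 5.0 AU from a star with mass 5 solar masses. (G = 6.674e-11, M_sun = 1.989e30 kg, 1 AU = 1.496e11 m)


v = sqrt(GM/r) = sqrt(6.674e-11 * 9.945e+30 / 7.480e+11) = 29788.2298

29788.2298 m/s


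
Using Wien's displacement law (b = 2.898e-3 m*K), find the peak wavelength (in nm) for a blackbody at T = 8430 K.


lam_max = b / T = 2.898e-3 / 8430 = 3.438e-07 m = 343.7722 nm

343.7722 nm


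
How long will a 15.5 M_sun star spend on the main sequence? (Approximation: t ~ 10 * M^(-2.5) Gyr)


t = 10 * M^(-2.5) = 10 * 15.5^(-2.5) = 0.0106

0.0106 Gyr


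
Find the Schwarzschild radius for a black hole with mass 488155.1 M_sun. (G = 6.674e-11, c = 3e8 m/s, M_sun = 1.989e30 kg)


M = 488155.1 * 1.989e30 kg = 9.709404939e+35 kg. rs = 2GM/c^2 = 2 * 6.674e-11 * 9.709404939e+35 / (3e8)^2 = 1.440e+09

1.440e+09 m


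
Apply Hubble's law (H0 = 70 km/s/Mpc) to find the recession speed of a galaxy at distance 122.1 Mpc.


v = H0 * d = 70 * 122.1 = 8547.0

8547.0 km/s


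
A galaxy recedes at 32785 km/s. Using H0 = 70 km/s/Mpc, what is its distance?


d = v / H0 = 32785 / 70 = 468.3571

468.3571 Mpc


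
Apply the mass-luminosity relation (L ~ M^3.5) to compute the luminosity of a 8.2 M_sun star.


L/L_sun = (M/M_sun)^3.5 = 8.2^3.5 = 1578.8777

1578.8777 L_sun


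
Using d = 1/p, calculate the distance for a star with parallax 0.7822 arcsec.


d = 1/p = 1/0.7822 = 1.2784

1.2784 pc


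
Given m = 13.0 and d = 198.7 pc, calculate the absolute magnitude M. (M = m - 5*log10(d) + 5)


M = m - 5*log10(d) + 5 = 13.0 - 5*log10(198.7) + 5 = 6.509

6.509


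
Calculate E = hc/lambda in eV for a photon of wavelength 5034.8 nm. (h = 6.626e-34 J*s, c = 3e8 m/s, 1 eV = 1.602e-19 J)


E = hc/lambda = 6.626e-34 * 3e8 / 5.035e-06 = 3.948e-20 J = 0.2464 eV

0.2464 eV


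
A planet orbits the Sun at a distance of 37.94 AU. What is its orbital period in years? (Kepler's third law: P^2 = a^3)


P = a^(3/2) = 37.94^1.5 = 233.6932

233.6932 years


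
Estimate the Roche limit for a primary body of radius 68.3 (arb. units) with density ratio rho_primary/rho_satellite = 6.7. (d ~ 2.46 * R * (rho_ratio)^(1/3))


d_Roche = 2.46 * 68.3 * 6.7^(1/3) = 316.7481

316.7481


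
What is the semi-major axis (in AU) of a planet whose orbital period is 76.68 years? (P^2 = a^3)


a = P^(2/3) = 76.68^(2/3) = 18.0491

18.0491 AU


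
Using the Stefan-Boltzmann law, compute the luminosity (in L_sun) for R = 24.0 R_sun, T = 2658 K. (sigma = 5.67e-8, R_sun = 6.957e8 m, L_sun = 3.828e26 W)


R = 24.0 * 6.957e8 m = 1.66968e+10 m. L = 4*pi*R^2*sigma*T^4 = 4*pi*(1.66968e+10)^2 * 5.67e-8 * 2658^4 = 9.914694102e+27 W. L/L_sun = 9.914694102e+27 / 3.828e26 = 25.9005

25.9005 L_sun


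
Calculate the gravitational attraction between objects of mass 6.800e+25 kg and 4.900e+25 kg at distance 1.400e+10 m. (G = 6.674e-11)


F = G*m1*m2/r^2 = 6.674e-11 * 6.800e+25 * 4.900e+25 / (1.400e+10)^2 = 6.674e-11 * 3.332e+51 / 1.960e+20 = 1.135e+21

1.135e+21 N


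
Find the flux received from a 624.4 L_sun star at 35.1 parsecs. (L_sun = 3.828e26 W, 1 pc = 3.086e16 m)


F = L / (4*pi*d^2) = 2.390e+29 / (4*pi*(1.083e+18)^2) = 1.621e-08

1.621e-08 W/m^2


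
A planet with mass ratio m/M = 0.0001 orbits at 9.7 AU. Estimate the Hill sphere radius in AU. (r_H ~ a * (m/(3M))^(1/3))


r_H = a * (m/3M)^(1/3) = 9.7 * (0.0001/3)^(1/3) = 0.3122

0.3122 AU


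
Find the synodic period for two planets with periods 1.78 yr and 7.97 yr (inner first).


1/P_syn = |1/P1 - 1/P2| = |1/1.78 - 1/7.97| => P_syn = 2.2919

2.2919 years


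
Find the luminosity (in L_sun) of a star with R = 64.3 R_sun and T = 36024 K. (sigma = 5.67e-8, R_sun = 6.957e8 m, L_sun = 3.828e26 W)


R = 64.3 * 6.957e8 m = 4.473351e+10 m. L = 4*pi*R^2*sigma*T^4 = 4*pi*(4.473351e+10)^2 * 5.67e-8 * 36024^4 = 2.401190471e+33 W. L/L_sun = 2.401190471e+33 / 3.828e26 = 6.273e+06

6.273e+06 L_sun


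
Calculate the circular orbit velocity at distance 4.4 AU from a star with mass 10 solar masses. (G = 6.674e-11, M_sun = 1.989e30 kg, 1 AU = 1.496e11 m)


v = sqrt(GM/r) = sqrt(6.674e-11 * 1.989e+31 / 6.582e+11) = 44907.4461

44907.4461 m/s


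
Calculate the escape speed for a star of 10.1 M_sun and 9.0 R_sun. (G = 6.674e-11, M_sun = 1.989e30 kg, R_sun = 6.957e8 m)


M = 10.1 * 1.989e30 kg = 2.00889e+31 kg; R = 9.0 * 6.957e8 m = 6.2613e+09 m. v_esc = sqrt(2GM/R) = sqrt(2 * 6.674e-11 * 2.00889e+31 / 6.2613e+09) = 654416.0182

654416.0182 m/s


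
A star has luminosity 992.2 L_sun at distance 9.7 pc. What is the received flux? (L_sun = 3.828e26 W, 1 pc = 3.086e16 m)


F = L / (4*pi*d^2) = 3.798e+29 / (4*pi*(2.993e+17)^2) = 3.373e-07

3.373e-07 W/m^2


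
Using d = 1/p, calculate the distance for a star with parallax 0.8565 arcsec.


d = 1/p = 1/0.8565 = 1.1675

1.1675 pc


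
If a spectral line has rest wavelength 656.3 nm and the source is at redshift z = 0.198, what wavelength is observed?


lam_obs = lam_emit * (1 + z) = 656.3 * (1 + 0.198) = 786.2474

786.2474 nm


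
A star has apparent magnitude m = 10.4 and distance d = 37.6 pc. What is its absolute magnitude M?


M = m - 5*log10(d) + 5 = 10.4 - 5*log10(37.6) + 5 = 7.5241

7.5241


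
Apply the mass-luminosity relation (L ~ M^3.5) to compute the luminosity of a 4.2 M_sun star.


L/L_sun = (M/M_sun)^3.5 = 4.2^3.5 = 151.8352

151.8352 L_sun


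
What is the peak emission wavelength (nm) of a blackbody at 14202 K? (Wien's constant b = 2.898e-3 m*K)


lam_max = b / T = 2.898e-3 / 14202 = 2.041e-07 m = 204.0558 nm

204.0558 nm


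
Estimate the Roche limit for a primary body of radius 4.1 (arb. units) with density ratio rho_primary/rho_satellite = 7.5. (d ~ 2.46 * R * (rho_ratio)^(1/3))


d_Roche = 2.46 * 4.1 * 7.5^(1/3) = 19.7427

19.7427


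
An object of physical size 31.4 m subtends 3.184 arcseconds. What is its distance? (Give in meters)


D = size / theta_rad, theta_rad = 3.184 * pi/(180*3600) = 1.544e-05, D = 2.034e+06

2.034e+06 m


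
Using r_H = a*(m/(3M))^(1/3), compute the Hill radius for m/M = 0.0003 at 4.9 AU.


r_H = a * (m/3M)^(1/3) = 4.9 * (0.0003/3)^(1/3) = 0.2274

0.2274 AU


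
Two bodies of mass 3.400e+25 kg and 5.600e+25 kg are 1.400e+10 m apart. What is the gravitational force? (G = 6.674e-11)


F = G*m1*m2/r^2 = 6.674e-11 * 3.400e+25 * 5.600e+25 / (1.400e+10)^2 = 6.674e-11 * 1.904e+51 / 1.960e+20 = 6.483e+20

6.483e+20 N


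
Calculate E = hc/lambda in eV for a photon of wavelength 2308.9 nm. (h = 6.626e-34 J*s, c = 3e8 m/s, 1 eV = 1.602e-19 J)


E = hc/lambda = 6.626e-34 * 3e8 / 2.309e-06 = 8.609e-20 J = 0.5374 eV

0.5374 eV


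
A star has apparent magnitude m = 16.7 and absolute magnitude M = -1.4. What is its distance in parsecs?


d = 10^((m - M + 5)/5) = 10^((16.7 - -1.4 + 5)/5) = 41686.9383

41686.9383 pc


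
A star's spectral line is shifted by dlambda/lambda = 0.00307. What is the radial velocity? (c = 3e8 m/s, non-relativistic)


v = (dlambda/lambda) * c = 0.00307 * 3e8 = 921000.0

921000.0 m/s


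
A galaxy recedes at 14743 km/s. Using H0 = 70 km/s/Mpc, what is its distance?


d = v / H0 = 14743 / 70 = 210.6143

210.6143 Mpc


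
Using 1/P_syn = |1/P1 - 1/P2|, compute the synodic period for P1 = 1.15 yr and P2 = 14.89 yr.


1/P_syn = |1/P1 - 1/P2| = |1/1.15 - 1/14.89| => P_syn = 1.2463

1.2463 years


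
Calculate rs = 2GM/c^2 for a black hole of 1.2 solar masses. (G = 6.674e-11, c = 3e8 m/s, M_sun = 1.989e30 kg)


M = 1.2 * 1.989e30 kg = 2.3868e+30 kg. rs = 2GM/c^2 = 2 * 6.674e-11 * 2.3868e+30 / (3e8)^2 = 3539.8896

3539.8896 m
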